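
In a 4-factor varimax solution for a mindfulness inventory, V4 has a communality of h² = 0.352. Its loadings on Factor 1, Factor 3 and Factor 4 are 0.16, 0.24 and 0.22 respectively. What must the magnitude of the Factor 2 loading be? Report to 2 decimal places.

Under orthogonal rotation h² = Σλ², so λ_Factor 2² = h² − (0.1316) = 0.352 − 0.1316 = 0.2204.
|λ| = √0.2204 = 0.4695.

0.47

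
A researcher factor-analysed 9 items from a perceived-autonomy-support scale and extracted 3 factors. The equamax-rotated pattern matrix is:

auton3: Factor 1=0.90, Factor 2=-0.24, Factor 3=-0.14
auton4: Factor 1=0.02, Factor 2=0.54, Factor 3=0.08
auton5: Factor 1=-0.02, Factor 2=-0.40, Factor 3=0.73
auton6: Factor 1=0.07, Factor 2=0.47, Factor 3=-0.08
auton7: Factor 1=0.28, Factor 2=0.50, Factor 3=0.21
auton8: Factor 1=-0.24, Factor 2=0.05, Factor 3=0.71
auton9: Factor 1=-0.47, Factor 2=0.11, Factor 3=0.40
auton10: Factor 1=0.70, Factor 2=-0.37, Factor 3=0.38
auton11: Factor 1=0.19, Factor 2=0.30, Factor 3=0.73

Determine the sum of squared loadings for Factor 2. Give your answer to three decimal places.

1.222

SS loadings for Factor 2 = (-0.24)² + 0.54² + (-0.40)² + 0.47² + 0.50² + 0.05² + 0.11² + (-0.37)² + 0.30² = 0.0576 + 0.2916 + 0.1600 + 0.2209 + 0.2500 + 0.0025 + 0.0121 + 0.1369 + 0.0900 = 1.2216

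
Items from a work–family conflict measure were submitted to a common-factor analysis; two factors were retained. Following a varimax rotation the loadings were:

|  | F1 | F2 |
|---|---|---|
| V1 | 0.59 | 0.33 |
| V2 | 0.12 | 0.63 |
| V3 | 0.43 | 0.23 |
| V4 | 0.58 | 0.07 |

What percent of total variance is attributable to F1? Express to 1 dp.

SS loadings for F1 = 0.59² + 0.12² + 0.43² + 0.58² = 0.8838
With 4 standardized items, total variance = 4. Proportion = 0.8838/4 = 0.2209 → 22.09%.

22.1%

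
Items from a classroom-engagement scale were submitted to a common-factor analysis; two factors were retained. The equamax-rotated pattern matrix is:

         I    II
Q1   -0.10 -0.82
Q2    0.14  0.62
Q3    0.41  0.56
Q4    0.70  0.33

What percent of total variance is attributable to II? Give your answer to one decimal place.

37.0%

SS loadings for II = (-0.82)² + 0.62² + 0.56² + 0.33² = 1.4793
With 4 standardized items, total variance = 4. Proportion = 1.4793/4 = 0.3698 → 36.98%.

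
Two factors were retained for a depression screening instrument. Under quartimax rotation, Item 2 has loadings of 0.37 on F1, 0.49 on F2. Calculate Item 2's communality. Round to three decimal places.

0.377

h² = 0.37² + 0.49² = 0.1369 + 0.2401 = 0.3770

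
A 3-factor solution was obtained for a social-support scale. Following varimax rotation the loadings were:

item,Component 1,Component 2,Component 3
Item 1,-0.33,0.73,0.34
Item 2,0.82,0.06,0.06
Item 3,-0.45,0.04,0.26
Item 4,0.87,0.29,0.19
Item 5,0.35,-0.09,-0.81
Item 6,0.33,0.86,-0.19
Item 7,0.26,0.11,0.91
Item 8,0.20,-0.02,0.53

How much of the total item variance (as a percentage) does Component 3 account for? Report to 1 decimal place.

SS loadings for Component 3 = 0.34² + 0.06² + 0.26² + 0.19² + (-0.81)² + (-0.19)² + 0.91² + 0.53² = 2.0241
With 8 standardized items, total variance = 8. Proportion = 2.0241/8 = 0.2530 → 25.30%.

25.3%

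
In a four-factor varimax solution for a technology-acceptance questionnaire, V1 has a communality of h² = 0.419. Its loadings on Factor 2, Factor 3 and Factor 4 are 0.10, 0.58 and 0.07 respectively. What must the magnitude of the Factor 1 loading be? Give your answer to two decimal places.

Under orthogonal rotation h² = Σλ², so λ_Factor 1² = h² − (0.3513) = 0.419 − 0.3513 = 0.0677.
|λ| = √0.0677 = 0.2602.

0.26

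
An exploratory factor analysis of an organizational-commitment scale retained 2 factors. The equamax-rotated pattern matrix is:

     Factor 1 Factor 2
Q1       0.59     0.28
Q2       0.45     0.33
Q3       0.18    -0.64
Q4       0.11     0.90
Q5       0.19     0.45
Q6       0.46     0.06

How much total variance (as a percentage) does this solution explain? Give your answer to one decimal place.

Communalities: 0.4265, 0.3114, 0.4420, 0.8221, 0.2386, 0.2152; Σh² = 2.4558.
Total variance with 6 standardized items is 6, so the solution explains 2.4558/6 = 0.4093 = 40.93%.

40.9%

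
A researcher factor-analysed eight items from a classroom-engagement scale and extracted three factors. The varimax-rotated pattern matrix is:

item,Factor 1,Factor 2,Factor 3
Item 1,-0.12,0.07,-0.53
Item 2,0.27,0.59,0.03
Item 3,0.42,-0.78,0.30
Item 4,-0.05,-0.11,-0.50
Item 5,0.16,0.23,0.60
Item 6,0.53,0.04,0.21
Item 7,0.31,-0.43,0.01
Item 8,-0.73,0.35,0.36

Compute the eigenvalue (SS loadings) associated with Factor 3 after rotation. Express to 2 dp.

SS loadings for Factor 3 = (-0.53)² + 0.03² + 0.30² + (-0.50)² + 0.60² + 0.21² + 0.01² + 0.36² = 0.2809 + 0.0009 + 0.0900 + 0.2500 + 0.3600 + 0.0441 + 0.0001 + 0.1296 = 1.1556

1.16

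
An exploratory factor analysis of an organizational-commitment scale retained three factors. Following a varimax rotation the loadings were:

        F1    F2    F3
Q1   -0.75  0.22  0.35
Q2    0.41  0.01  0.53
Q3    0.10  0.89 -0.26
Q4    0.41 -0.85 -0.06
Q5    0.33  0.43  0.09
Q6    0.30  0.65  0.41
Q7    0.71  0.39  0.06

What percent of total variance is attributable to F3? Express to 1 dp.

SS loadings for F3 = 0.35² + 0.53² + (-0.26)² + (-0.06)² + 0.09² + 0.41² + 0.06² = 0.6544
With 7 standardized items, total variance = 7. Proportion = 0.6544/7 = 0.0935 → 9.35%.

9.3%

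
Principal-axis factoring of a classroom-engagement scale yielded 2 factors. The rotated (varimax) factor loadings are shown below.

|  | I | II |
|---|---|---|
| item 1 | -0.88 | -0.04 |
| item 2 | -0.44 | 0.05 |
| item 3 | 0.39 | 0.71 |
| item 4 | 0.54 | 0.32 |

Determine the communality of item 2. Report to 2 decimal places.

h² = (-0.44)² + 0.05² = 0.1936 + 0.0025 = 0.1961

0.20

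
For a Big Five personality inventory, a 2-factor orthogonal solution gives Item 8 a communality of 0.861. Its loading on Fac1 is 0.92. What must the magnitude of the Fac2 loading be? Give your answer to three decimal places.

Under orthogonal rotation h² = Σλ², so λ_Fac2² = h² − (0.8464) = 0.861 − 0.8464 = 0.0146.
|λ| = √0.0146 = 0.1208.

0.121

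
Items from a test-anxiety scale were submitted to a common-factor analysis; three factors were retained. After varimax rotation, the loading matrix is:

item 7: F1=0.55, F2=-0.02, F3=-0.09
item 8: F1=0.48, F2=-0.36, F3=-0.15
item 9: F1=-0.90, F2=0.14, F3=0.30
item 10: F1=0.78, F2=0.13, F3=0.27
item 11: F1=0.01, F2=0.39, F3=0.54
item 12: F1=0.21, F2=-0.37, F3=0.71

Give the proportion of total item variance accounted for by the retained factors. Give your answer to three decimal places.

Communalities: 0.3110, 0.3825, 0.9196, 0.6982, 0.4438, 0.6851; Σh² = 3.4402.
Total variance with 6 standardized items is 6, so the solution explains 3.4402/6 = 0.5734.

0.573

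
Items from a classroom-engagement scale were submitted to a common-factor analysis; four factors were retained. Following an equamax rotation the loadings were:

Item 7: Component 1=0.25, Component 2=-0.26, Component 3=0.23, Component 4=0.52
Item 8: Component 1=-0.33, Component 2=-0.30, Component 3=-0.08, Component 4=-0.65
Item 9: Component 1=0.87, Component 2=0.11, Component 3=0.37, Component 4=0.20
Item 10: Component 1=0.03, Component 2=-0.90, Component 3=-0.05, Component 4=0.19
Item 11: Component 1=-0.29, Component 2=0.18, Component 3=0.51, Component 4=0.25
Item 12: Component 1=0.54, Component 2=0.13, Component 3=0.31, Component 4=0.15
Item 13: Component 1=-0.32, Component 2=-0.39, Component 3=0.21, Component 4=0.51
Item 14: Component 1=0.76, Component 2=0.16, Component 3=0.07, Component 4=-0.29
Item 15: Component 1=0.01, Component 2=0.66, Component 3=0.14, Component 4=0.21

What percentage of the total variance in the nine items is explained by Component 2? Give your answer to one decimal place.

18.2%

SS loadings for Component 2 = (-0.26)² + (-0.30)² + 0.11² + (-0.90)² + 0.18² + 0.13² + (-0.39)² + 0.16² + 0.66² = 1.6423
With 9 standardized items, total variance = 9. Proportion = 1.6423/9 = 0.1825 → 18.25%.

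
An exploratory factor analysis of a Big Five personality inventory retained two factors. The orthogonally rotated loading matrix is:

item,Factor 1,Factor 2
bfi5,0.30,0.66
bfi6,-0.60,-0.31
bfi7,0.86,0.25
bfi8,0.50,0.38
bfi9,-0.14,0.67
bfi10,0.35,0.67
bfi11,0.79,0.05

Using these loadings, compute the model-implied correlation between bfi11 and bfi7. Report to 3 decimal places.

r̂ = Σ λ_i·λ_j across factors = (0.79)(0.86) + (0.05)(0.25)
  = +0.6794 +0.0125 = 0.6919

0.692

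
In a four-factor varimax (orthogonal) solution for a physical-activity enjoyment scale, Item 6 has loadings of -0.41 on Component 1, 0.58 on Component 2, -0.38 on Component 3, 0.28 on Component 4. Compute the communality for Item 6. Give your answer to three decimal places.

0.727

h² = (-0.41)² + 0.58² + (-0.38)² + 0.28² = 0.1681 + 0.3364 + 0.1444 + 0.0784 = 0.7273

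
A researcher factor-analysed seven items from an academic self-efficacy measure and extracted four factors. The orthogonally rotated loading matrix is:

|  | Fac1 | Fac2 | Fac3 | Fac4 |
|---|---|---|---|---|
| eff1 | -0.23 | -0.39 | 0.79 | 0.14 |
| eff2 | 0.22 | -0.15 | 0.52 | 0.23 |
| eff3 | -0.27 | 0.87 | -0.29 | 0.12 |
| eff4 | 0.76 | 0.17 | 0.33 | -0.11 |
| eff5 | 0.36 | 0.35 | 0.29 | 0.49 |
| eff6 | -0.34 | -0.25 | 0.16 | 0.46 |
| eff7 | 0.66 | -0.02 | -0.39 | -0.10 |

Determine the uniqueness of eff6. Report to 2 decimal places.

h² = (-0.34)² + (-0.25)² + 0.16² + 0.46² = 0.1156 + 0.0625 + 0.0256 + 0.2116 = 0.4153
Uniqueness u² = 1 − h² = 1 − 0.4153 = 0.5847

0.58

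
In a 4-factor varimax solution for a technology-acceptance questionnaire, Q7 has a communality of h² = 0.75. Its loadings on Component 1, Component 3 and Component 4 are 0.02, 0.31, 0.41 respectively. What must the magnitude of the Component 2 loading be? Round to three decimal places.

Under orthogonal rotation h² = Σλ², so λ_Component 2² = h² − (0.2646) = 0.75 − 0.2646 = 0.4854.
|λ| = √0.4854 = 0.6967.

0.697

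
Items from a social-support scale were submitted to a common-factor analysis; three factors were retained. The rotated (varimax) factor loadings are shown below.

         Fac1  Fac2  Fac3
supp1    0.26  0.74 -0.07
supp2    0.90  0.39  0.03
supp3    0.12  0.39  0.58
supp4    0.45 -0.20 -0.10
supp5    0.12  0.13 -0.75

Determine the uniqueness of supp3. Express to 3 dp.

0.497

h² = 0.12² + 0.39² + 0.58² = 0.0144 + 0.1521 + 0.3364 = 0.5029
Uniqueness u² = 1 − h² = 1 − 0.5029 = 0.4971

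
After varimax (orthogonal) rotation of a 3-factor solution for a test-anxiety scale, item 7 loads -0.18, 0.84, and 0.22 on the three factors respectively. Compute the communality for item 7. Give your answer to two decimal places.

h² = (-0.18)² + 0.84² + 0.22² = 0.0324 + 0.7056 + 0.0484 = 0.7864

0.79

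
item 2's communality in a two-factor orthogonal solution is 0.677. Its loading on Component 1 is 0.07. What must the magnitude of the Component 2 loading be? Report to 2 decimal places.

0.82

Under orthogonal rotation h² = Σλ², so λ_Component 2² = h² − (0.0049) = 0.677 − 0.0049 = 0.6721.
|λ| = √0.6721 = 0.8198.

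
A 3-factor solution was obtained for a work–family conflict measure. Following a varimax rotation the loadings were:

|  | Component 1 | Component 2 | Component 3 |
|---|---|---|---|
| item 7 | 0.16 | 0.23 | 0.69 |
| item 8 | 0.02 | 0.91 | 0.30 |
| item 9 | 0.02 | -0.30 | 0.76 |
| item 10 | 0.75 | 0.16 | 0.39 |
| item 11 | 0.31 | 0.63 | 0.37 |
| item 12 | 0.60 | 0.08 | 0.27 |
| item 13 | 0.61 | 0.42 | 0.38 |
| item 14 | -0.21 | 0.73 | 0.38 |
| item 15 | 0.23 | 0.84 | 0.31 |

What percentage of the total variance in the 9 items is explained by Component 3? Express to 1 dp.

SS loadings for Component 3 = 0.69² + 0.30² + 0.76² + 0.39² + 0.37² + 0.27² + 0.38² + 0.38² + 0.31² = 1.8905
With 9 standardized items, total variance = 9. Proportion = 1.8905/9 = 0.2101 → 21.01%.

21.0%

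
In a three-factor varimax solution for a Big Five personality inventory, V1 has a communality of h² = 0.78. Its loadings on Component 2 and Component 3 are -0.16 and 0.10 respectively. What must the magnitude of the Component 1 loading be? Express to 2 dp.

0.86

Under orthogonal rotation h² = Σλ², so λ_Component 1² = h² − (0.0356) = 0.78 − 0.0356 = 0.7444.
|λ| = √0.7444 = 0.8628.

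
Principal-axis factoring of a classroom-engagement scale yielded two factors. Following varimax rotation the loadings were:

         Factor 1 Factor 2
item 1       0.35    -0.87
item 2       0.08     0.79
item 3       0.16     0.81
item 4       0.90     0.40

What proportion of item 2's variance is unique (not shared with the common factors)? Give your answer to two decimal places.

0.37

h² = 0.08² + 0.79² = 0.0064 + 0.6241 = 0.6305
Uniqueness u² = 1 − h² = 1 − 0.6305 = 0.3695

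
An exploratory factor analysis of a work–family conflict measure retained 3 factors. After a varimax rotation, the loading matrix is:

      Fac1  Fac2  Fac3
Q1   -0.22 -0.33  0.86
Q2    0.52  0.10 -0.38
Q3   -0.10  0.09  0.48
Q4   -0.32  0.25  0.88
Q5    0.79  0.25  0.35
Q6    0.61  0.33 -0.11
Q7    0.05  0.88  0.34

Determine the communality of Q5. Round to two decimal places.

0.81

h² = 0.79² + 0.25² + 0.35² = 0.6241 + 0.0625 + 0.1225 = 0.8091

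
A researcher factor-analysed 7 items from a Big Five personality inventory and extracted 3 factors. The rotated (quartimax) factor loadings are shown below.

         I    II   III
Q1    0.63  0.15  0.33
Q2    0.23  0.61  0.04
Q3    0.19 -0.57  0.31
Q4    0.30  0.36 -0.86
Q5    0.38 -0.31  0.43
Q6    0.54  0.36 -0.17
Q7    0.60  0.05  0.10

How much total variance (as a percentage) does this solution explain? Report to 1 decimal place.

SS loadings by factor: 1.3719, 1.0773, 1.1700; total = 3.6192.
Total variance with 7 standardized items is 7, so the solution explains 3.6192/7 = 0.5170 = 51.70%.

51.7%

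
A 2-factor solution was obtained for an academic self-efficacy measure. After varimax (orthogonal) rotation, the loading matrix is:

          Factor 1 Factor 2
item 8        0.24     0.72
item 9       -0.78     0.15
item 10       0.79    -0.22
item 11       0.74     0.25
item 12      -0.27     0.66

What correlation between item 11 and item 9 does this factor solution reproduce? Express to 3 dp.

r̂ = Σ λ_i·λ_j across factors = (0.74)(-0.78) + (0.25)(0.15)
  = -0.5772 +0.0375 = -0.5397

-0.540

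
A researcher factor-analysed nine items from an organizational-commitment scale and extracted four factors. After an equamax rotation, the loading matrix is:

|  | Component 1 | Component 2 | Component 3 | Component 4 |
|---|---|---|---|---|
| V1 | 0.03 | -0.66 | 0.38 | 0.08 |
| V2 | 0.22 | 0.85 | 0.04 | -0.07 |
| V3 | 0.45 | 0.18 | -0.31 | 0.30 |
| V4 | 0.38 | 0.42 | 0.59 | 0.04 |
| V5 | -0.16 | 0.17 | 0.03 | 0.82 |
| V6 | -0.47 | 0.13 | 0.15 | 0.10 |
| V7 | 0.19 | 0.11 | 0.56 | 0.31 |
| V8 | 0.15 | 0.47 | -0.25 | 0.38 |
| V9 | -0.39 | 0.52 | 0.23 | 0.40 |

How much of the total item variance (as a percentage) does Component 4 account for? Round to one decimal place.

13.2%

SS loadings for Component 4 = 0.08² + (-0.07)² + 0.30² + 0.04² + 0.82² + 0.10² + 0.31² + 0.38² + 0.40² = 1.1858
With 9 standardized items, total variance = 9. Proportion = 1.1858/9 = 0.1318 → 13.18%.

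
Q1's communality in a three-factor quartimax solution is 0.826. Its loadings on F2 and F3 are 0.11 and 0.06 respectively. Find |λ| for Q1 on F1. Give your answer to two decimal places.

0.90

Under orthogonal rotation h² = Σλ², so λ_F1² = h² − (0.0157) = 0.826 − 0.0157 = 0.8103.
|λ| = √0.8103 = 0.9002.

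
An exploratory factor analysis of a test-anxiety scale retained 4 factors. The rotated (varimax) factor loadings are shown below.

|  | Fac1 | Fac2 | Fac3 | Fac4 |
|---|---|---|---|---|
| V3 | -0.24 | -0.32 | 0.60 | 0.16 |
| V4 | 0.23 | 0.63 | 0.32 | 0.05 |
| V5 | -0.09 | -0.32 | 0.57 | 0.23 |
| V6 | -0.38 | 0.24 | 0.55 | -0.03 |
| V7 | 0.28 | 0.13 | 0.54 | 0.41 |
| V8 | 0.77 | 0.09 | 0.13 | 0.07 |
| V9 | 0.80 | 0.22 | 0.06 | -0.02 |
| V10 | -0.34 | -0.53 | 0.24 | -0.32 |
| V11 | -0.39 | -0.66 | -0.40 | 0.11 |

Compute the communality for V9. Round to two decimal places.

0.69

h² = 0.80² + 0.22² + 0.06² + (-0.02)² = 0.6400 + 0.0484 + 0.0036 + 0.0004 = 0.6924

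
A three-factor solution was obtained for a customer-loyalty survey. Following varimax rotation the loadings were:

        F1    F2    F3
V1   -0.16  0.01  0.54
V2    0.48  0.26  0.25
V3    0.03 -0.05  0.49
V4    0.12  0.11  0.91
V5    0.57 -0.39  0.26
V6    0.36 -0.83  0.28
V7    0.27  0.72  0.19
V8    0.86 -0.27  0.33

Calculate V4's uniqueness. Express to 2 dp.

0.15

h² = 0.12² + 0.11² + 0.91² = 0.0144 + 0.0121 + 0.8281 = 0.8546
Uniqueness u² = 1 − h² = 1 − 0.8546 = 0.1454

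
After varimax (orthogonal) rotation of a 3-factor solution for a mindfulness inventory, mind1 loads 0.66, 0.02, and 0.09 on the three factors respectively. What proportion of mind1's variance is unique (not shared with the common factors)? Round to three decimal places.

h² = 0.66² + 0.02² + 0.09² = 0.4356 + 0.0004 + 0.0081 = 0.4441
Uniqueness u² = 1 − h² = 1 − 0.4441 = 0.5559

0.556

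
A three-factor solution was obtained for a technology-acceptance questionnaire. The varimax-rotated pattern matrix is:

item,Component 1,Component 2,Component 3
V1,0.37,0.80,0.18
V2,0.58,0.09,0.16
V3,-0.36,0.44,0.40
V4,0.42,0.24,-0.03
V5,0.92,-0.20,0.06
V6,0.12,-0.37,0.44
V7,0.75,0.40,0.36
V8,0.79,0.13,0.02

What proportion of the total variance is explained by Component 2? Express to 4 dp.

SS loadings for Component 2 = 0.80² + 0.09² + 0.44² + 0.24² + (-0.20)² + (-0.37)² + 0.40² + 0.13² = 1.2531
Proportion of variance = 1.2531 / 8 = 0.1566.

0.1566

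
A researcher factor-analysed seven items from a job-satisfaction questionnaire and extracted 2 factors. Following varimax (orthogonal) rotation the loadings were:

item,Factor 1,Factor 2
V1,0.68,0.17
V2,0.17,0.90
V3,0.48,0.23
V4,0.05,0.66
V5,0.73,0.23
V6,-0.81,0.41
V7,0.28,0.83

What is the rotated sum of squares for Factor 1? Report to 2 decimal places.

1.99

SS loadings for Factor 1 = 0.68² + 0.17² + 0.48² + 0.05² + 0.73² + (-0.81)² + 0.28² = 0.4624 + 0.0289 + 0.2304 + 0.0025 + 0.5329 + 0.6561 + 0.0784 = 1.9916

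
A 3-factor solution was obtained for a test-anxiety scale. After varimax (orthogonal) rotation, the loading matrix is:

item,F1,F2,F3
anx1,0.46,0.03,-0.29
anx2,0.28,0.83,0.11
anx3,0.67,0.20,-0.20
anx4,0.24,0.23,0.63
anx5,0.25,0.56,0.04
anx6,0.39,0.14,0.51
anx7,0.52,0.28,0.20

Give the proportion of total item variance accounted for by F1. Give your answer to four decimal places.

0.1831

SS loadings for F1 = 0.46² + 0.28² + 0.67² + 0.24² + 0.25² + 0.39² + 0.52² = 1.2815
Proportion of variance = 1.2815 / 7 = 0.1831.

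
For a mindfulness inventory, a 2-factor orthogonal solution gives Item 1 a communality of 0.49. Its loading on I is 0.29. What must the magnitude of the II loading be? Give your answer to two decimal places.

0.64

Under orthogonal rotation h² = Σλ², so λ_II² = h² − (0.0841) = 0.49 − 0.0841 = 0.4059.
|λ| = √0.4059 = 0.6371.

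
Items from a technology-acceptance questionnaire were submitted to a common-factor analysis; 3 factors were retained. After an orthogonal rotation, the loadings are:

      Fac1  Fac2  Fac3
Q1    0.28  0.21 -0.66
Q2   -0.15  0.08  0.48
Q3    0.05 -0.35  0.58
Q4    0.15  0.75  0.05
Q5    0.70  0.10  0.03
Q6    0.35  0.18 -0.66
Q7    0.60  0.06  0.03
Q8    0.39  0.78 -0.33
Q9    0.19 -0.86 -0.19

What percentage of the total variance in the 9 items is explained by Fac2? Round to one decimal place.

SS loadings for Fac2 = 0.21² + 0.08² + (-0.35)² + 0.75² + 0.10² + 0.18² + 0.06² + 0.78² + (-0.86)² = 2.1295
With 9 standardized items, total variance = 9. Proportion = 2.1295/9 = 0.2366 → 23.66%.

23.7%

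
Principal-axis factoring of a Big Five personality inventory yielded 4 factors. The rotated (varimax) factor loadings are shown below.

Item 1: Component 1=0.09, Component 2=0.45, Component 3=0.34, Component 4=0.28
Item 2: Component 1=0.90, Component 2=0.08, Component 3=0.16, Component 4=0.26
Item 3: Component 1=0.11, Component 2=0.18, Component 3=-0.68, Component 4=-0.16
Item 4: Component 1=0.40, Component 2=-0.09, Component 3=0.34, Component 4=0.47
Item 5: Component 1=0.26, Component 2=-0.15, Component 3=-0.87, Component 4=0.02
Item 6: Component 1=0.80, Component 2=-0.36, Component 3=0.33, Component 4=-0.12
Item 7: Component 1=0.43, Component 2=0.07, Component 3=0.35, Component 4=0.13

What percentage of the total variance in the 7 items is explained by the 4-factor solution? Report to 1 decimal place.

Communalities: 0.4046, 0.9096, 0.5325, 0.5046, 0.8474, 0.8929, 0.3292; Σh² = 4.4208.
Total variance with 7 standardized items is 7, so the solution explains 4.4208/7 = 0.6315 = 63.15%.

63.2%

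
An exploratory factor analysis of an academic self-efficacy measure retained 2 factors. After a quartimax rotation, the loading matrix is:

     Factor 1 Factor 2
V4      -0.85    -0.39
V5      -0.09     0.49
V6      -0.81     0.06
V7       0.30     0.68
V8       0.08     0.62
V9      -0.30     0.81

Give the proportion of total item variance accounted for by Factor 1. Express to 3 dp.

SS loadings for Factor 1 = (-0.85)² + (-0.09)² + (-0.81)² + 0.30² + 0.08² + (-0.30)² = 1.5731
Proportion of variance = 1.5731 / 6 = 0.2622.

0.262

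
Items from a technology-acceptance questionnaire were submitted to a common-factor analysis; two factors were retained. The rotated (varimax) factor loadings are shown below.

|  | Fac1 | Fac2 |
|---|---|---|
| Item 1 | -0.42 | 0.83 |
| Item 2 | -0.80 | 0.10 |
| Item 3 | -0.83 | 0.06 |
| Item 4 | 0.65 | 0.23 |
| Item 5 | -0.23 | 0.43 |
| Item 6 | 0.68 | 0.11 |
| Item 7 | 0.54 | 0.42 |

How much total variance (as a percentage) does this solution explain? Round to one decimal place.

55.2%

Communalities: 0.8653, 0.6500, 0.6925, 0.4754, 0.2378, 0.4745, 0.4680; Σh² = 3.8635.
Total variance with 7 standardized items is 7, so the solution explains 3.8635/7 = 0.5519 = 55.19%.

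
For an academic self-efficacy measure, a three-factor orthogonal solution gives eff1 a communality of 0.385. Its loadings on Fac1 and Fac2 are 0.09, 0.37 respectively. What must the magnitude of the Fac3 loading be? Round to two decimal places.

0.49

Under orthogonal rotation h² = Σλ², so λ_Fac3² = h² − (0.1450) = 0.385 − 0.1450 = 0.2400.
|λ| = √0.2400 = 0.4899.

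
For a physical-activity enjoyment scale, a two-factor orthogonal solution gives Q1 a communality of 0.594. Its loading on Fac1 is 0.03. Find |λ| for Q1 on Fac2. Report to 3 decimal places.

Under orthogonal rotation h² = Σλ², so λ_Fac2² = h² − (0.0009) = 0.594 − 0.0009 = 0.5931.
|λ| = √0.5931 = 0.7701.

0.770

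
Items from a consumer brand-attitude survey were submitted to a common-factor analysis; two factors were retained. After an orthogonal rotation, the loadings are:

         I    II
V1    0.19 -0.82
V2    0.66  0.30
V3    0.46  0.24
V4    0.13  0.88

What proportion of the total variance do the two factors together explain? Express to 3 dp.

Communalities: 0.7085, 0.5256, 0.2692, 0.7913; Σh² = 2.2946.
Total variance with 4 standardized items is 4, so the solution explains 2.2946/4 = 0.5736.

0.574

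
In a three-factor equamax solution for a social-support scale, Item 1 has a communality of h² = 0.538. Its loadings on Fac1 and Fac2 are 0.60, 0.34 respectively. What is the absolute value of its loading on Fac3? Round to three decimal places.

Under orthogonal rotation h² = Σλ², so λ_Fac3² = h² − (0.4756) = 0.538 − 0.4756 = 0.0624.
|λ| = √0.0624 = 0.2498.

0.250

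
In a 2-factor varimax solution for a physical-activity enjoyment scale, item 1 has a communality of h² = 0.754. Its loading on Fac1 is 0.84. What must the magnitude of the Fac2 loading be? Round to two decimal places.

Under orthogonal rotation h² = Σλ², so λ_Fac2² = h² − (0.7056) = 0.754 − 0.7056 = 0.0484.
|λ| = √0.0484 = 0.2200.

0.22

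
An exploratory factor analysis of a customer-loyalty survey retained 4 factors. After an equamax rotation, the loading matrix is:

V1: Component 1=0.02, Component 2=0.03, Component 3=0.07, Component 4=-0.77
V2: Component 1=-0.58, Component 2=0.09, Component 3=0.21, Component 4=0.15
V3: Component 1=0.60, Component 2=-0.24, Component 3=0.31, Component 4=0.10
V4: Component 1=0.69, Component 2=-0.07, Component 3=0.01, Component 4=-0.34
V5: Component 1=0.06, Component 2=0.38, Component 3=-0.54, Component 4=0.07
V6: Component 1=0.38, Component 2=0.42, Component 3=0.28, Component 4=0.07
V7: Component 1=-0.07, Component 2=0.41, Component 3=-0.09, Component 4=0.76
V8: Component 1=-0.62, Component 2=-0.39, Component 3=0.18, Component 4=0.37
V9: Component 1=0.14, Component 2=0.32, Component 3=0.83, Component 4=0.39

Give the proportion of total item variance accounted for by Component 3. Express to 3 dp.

SS loadings for Component 3 = 0.07² + 0.21² + 0.31² + 0.01² + (-0.54)² + 0.28² + (-0.09)² + 0.18² + 0.83² = 1.2446
Proportion of variance = 1.2446 / 9 = 0.1383.

0.138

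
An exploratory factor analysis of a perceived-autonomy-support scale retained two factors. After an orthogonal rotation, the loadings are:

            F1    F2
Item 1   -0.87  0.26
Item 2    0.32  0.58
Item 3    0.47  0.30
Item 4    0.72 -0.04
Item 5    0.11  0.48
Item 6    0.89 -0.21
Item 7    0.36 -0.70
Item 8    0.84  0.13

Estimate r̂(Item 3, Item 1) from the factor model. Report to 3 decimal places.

-0.331

r̂ = Σ λ_i·λ_j across factors = (0.47)(-0.87) + (0.30)(0.26)
  = -0.4089 +0.0780 = -0.3309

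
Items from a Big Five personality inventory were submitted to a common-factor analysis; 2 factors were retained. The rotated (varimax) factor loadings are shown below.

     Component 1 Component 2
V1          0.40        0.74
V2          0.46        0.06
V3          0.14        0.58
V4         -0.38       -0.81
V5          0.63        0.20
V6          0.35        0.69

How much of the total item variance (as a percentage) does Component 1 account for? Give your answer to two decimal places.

SS loadings for Component 1 = 0.40² + 0.46² + 0.14² + (-0.38)² + 0.63² + 0.35² = 1.0550
With 6 standardized items, total variance = 6. Proportion = 1.0550/6 = 0.1758 → 17.58%.

17.58%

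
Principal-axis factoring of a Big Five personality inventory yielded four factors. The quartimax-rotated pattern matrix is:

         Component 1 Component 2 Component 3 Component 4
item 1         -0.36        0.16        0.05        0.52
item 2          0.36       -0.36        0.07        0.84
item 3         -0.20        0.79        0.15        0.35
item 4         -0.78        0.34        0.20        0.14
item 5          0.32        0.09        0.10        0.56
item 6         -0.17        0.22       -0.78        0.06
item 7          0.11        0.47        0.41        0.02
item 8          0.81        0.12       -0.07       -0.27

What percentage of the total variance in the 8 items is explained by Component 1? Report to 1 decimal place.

SS loadings for Component 1 = (-0.36)² + 0.36² + (-0.20)² + (-0.78)² + 0.32² + (-0.17)² + 0.11² + 0.81² = 1.7071
With 8 standardized items, total variance = 8. Proportion = 1.7071/8 = 0.2134 → 21.34%.

21.3%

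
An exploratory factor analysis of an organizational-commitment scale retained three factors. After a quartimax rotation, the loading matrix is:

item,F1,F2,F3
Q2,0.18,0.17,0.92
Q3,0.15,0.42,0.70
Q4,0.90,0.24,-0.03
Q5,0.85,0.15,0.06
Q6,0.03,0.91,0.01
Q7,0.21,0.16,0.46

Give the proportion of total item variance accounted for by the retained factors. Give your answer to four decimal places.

Communalities: 0.9077, 0.6889, 0.8685, 0.7486, 0.8291, 0.2813; Σh² = 4.3241.
Total variance with 6 standardized items is 6, so the solution explains 4.3241/6 = 0.7207.

0.7207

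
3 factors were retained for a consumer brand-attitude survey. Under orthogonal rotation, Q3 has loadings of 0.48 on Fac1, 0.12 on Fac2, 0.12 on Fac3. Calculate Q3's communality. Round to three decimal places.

0.259

h² = 0.48² + 0.12² + 0.12² = 0.2304 + 0.0144 + 0.0144 = 0.2592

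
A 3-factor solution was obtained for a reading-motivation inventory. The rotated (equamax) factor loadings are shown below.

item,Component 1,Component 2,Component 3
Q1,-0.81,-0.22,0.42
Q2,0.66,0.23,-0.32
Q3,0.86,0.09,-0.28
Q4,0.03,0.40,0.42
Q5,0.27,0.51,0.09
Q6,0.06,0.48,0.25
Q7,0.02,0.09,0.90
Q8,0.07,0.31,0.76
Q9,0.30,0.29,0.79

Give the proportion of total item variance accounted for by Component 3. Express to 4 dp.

SS loadings for Component 3 = 0.42² + (-0.32)² + (-0.28)² + 0.42² + 0.09² + 0.25² + 0.90² + 0.76² + 0.79² = 2.6159
Proportion of variance = 2.6159 / 9 = 0.2907.

0.2907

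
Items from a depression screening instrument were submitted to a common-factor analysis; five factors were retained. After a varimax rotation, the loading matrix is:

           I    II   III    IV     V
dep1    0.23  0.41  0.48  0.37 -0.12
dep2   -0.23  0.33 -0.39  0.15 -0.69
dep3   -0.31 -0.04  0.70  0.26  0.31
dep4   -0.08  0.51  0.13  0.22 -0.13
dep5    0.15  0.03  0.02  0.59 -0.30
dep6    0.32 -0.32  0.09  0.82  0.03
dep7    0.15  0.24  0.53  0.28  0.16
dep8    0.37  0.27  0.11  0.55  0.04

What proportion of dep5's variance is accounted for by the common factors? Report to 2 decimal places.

0.46

h² = 0.15² + 0.03² + 0.02² + 0.59² + (-0.30)² = 0.0225 + 0.0009 + 0.0004 + 0.3481 + 0.0900 = 0.4619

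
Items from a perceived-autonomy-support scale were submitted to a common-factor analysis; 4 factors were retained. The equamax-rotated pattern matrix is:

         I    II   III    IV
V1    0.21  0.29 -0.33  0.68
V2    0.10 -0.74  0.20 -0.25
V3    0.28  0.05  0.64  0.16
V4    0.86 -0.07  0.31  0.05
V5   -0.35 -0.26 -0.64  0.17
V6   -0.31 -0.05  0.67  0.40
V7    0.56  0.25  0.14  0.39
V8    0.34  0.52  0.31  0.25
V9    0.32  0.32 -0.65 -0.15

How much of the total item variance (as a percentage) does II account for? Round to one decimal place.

12.7%

SS loadings for II = 0.29² + (-0.74)² + 0.05² + (-0.07)² + (-0.26)² + (-0.05)² + 0.25² + 0.52² + 0.32² = 1.1445
With 9 standardized items, total variance = 9. Proportion = 1.1445/9 = 0.1272 → 12.72%.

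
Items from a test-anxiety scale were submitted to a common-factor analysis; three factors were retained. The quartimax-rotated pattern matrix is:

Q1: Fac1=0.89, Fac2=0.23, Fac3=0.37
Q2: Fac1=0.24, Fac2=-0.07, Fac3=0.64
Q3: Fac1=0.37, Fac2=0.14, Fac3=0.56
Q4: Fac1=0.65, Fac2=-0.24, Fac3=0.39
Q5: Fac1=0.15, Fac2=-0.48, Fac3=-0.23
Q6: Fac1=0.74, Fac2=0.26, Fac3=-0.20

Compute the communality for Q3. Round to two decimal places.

0.47

h² = 0.37² + 0.14² + 0.56² = 0.1369 + 0.0196 + 0.3136 = 0.4701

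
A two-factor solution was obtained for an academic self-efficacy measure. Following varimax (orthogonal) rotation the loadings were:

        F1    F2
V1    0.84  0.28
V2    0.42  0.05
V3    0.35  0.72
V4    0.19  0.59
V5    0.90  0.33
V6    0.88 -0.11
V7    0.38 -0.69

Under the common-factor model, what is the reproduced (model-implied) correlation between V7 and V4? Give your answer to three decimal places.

-0.335

r̂ = Σ λ_i·λ_j across factors = (0.38)(0.19) + (-0.69)(0.59)
  = +0.0722 -0.4071 = -0.3349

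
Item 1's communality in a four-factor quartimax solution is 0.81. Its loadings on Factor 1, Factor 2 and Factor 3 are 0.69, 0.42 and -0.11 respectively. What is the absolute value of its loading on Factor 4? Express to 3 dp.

0.381

Under orthogonal rotation h² = Σλ², so λ_Factor 4² = h² − (0.6646) = 0.81 − 0.6646 = 0.1454.
|λ| = √0.1454 = 0.3813.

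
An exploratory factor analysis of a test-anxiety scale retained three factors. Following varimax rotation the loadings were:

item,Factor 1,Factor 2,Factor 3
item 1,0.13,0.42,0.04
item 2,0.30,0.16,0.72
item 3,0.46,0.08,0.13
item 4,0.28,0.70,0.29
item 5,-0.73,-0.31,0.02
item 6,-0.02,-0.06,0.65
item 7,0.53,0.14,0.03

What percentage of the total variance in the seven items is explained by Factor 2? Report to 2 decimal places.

SS loadings for Factor 2 = 0.42² + 0.16² + 0.08² + 0.70² + (-0.31)² + (-0.06)² + 0.14² = 0.8177
With 7 standardized items, total variance = 7. Proportion = 0.8177/7 = 0.1168 → 11.68%.

11.68%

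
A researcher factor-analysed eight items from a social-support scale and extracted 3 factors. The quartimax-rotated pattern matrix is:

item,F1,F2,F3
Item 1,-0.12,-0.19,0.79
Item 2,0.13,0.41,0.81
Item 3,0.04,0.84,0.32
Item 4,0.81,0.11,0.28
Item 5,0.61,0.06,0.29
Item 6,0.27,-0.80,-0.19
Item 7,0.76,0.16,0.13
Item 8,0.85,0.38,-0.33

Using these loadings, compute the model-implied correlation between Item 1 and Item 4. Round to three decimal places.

r̂ = Σ λ_i·λ_j across factors = (-0.12)(0.81) + (-0.19)(0.11) + (0.79)(0.28)
  = -0.0972 -0.0209 +0.2212 = 0.1031

0.103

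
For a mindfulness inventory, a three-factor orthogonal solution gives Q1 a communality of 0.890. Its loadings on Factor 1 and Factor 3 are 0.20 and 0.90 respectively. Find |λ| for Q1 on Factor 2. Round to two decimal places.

Under orthogonal rotation h² = Σλ², so λ_Factor 2² = h² − (0.8500) = 0.890 − 0.8500 = 0.0400.
|λ| = √0.0400 = 0.2000.

0.20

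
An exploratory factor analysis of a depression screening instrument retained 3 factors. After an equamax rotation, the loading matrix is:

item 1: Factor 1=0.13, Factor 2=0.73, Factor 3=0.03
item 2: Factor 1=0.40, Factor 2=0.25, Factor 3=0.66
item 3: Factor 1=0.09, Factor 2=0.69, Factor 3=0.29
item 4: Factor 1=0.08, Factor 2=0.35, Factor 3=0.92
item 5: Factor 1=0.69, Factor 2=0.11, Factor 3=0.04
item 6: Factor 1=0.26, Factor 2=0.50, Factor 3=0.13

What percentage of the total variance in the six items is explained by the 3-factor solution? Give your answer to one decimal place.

Communalities: 0.5507, 0.6581, 0.5683, 0.9753, 0.4898, 0.3345; Σh² = 3.5767.
Total variance with 6 standardized items is 6, so the solution explains 3.5767/6 = 0.5961 = 59.61%.

59.6%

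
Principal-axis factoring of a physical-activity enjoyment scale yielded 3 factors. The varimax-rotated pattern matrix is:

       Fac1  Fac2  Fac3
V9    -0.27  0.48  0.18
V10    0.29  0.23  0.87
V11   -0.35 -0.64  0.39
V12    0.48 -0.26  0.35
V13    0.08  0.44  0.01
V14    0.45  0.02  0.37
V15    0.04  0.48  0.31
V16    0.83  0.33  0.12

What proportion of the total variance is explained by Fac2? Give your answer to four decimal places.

0.1617

SS loadings for Fac2 = 0.48² + 0.23² + (-0.64)² + (-0.26)² + 0.44² + 0.02² + 0.48² + 0.33² = 1.2938
Proportion of variance = 1.2938 / 8 = 0.1617.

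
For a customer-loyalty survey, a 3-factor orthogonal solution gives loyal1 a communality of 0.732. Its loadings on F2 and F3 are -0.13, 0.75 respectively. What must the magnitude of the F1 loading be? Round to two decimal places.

Under orthogonal rotation h² = Σλ², so λ_F1² = h² − (0.5794) = 0.732 − 0.5794 = 0.1526.
|λ| = √0.1526 = 0.3906.

0.39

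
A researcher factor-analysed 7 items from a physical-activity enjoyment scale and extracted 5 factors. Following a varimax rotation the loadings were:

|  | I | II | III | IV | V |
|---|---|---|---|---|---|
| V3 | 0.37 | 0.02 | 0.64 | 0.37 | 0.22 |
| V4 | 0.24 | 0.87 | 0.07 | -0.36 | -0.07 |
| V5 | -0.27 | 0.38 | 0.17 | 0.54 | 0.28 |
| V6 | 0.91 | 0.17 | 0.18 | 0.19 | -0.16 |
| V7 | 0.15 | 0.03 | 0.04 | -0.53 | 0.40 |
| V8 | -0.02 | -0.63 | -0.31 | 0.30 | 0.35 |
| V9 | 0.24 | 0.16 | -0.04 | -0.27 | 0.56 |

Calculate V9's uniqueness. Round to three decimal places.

0.529

h² = 0.24² + 0.16² + (-0.04)² + (-0.27)² + 0.56² = 0.0576 + 0.0256 + 0.0016 + 0.0729 + 0.3136 = 0.4713
Uniqueness u² = 1 − h² = 1 − 0.4713 = 0.5287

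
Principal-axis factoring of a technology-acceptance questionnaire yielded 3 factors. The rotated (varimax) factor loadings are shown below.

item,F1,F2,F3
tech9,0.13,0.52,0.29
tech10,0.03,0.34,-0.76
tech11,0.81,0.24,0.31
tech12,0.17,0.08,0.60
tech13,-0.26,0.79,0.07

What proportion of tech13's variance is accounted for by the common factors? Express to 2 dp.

h² = (-0.26)² + 0.79² + 0.07² = 0.0676 + 0.6241 + 0.0049 = 0.6966

0.70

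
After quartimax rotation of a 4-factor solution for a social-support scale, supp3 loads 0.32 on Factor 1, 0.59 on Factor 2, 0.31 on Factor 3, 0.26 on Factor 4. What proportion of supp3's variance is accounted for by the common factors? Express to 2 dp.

0.61

h² = 0.32² + 0.59² + 0.31² + 0.26² = 0.1024 + 0.3481 + 0.0961 + 0.0676 = 0.6142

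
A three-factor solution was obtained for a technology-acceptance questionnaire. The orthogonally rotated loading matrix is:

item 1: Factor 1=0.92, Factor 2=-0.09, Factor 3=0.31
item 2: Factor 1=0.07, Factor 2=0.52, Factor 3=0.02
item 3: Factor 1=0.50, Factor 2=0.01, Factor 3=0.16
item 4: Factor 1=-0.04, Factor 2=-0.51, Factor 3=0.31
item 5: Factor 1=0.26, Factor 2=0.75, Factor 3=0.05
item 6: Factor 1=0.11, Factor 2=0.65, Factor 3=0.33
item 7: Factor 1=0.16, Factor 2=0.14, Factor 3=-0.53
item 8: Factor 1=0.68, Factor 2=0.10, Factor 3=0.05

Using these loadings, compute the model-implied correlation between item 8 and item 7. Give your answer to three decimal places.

0.096

r̂ = Σ λ_i·λ_j across factors = (0.68)(0.16) + (0.10)(0.14) + (0.05)(-0.53)
  = +0.1088 +0.0140 -0.0265 = 0.0963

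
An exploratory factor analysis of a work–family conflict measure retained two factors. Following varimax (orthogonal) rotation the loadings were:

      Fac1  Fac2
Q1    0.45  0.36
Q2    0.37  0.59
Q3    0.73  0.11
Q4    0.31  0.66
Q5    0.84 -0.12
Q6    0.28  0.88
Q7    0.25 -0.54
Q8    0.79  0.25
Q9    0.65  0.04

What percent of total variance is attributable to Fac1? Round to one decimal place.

SS loadings for Fac1 = 0.45² + 0.37² + 0.73² + 0.31² + 0.84² + 0.28² + 0.25² + 0.79² + 0.65² = 2.8615
With 9 standardized items, total variance = 9. Proportion = 2.8615/9 = 0.3179 → 31.79%.

31.8%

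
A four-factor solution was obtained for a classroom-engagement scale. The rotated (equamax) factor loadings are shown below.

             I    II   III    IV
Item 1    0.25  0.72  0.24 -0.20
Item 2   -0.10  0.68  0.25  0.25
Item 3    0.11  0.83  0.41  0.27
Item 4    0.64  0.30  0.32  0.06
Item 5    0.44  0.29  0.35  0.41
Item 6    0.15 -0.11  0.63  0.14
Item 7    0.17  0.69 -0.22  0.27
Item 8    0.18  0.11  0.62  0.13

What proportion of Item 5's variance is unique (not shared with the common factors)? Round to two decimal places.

0.43

h² = 0.44² + 0.29² + 0.35² + 0.41² = 0.1936 + 0.0841 + 0.1225 + 0.1681 = 0.5683
Uniqueness u² = 1 − h² = 1 − 0.5683 = 0.4317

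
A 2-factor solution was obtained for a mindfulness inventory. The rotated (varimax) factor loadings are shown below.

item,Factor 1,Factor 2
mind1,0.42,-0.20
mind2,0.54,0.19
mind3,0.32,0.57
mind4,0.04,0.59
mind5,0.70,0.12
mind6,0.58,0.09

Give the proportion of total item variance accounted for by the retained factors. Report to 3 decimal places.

0.362

SS loadings by factor: 1.3984, 0.7716; total = 2.1700.
Total variance with 6 standardized items is 6, so the solution explains 2.1700/6 = 0.3617.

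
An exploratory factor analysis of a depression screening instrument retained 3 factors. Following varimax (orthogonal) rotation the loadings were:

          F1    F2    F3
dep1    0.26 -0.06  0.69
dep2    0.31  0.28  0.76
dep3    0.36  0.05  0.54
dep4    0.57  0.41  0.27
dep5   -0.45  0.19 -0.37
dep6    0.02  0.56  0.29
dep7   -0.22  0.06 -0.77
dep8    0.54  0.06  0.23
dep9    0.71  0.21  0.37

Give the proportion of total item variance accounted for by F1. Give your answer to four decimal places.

0.1850

SS loadings for F1 = 0.26² + 0.31² + 0.36² + 0.57² + (-0.45)² + 0.02² + (-0.22)² + 0.54² + 0.71² = 1.6652
Proportion of variance = 1.6652 / 9 = 0.1850.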